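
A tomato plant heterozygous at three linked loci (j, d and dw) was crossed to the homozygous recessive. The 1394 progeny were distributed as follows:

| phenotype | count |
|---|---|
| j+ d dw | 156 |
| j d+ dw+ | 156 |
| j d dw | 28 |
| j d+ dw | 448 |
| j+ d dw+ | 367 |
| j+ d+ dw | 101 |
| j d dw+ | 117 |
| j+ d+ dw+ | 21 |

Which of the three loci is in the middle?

The two most frequent reciprocal classes, j+ d dw+ and j d+ dw, are the parental types, so the F1 was j+ d dw+ / j d+ dw.
The two rarest classes, j+ d+ dw+ and j d dw, are the double crossovers. Comparing them with the parentals, only the d allele has switched, so d is the middle locus and the order is j – d – dw.

d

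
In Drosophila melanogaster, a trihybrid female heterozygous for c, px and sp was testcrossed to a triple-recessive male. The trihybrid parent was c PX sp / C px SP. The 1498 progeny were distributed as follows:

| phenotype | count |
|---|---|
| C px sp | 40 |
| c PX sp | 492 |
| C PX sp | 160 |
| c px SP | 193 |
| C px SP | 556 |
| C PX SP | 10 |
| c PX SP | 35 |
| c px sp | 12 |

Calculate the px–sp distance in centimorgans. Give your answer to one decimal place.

6.5 centimorgans

The two rarest classes, c px sp and C PX SP, are the double crossovers. Comparing them with the parentals, only the px allele has switched, so px is the middle locus and the order is c – px – sp.
Crossovers in the px–sp interval produce the single-crossover classes c PX SP and C px sp (35 + 40 = 75) plus the double crossovers (22).
RF(px–sp) = (75 + 22) / 1498 = 97/1498 = 0.0648 → 6.5 centimorgans.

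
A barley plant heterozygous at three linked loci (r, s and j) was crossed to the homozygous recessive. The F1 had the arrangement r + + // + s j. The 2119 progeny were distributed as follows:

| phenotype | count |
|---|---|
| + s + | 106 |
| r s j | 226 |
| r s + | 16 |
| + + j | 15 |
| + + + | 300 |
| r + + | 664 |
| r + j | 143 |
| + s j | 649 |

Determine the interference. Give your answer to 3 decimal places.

0.579

The two rarest classes, r s + and + + j, are the double crossovers. Comparing them with the parentals, only the s allele has switched, so s is the middle locus and the order is r – s – j.
r–s: (526 + 31)/2119 = 0.2629; s–j: (249 + 31)/2119 = 0.1321.
Expected DCO frequency = 0.2629 × 0.1321 ≈ 0.03473; observed = 31/2119 ≈ 0.01463.
Coefficient of coincidence = 0.01463/0.03473 ≈ 0.421; interference = 1 − 0.421 = 0.579.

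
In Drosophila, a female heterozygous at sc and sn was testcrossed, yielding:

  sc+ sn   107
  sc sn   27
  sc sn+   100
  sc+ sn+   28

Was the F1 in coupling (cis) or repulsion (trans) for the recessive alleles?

The two most frequent classes are sc+ sn (107) and sc sn+ (100); these are the parental (non-recombinant) types.
So the F1 carried sc+ sn on one chromosome and sc sn+ on the other — the recessive alleles are on opposite chromosomes (trans / repulsion).

trans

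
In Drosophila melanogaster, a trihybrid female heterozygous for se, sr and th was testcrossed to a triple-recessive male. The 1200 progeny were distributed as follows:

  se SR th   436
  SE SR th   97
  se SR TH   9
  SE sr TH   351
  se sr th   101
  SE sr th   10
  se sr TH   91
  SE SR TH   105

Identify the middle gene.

th

The two most frequent reciprocal classes, SE sr TH and se SR th, are the parental types, so the F1 was SE sr TH / se SR th.
The two rarest classes, SE sr th and se SR TH, are the double crossovers. Comparing them with the parentals, only the th allele has switched, so th is the middle locus and the order is se – th – sr.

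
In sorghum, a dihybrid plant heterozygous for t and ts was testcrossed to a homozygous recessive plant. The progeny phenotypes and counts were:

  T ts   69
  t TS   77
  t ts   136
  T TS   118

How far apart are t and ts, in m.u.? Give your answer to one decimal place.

The two most frequent classes, T TS (118) and t ts (136), are the parental types, so the F1 was T TS / t ts.
The recombinant classes are T ts and t TS: 69 + 77 = 146.
Recombination frequency = 146/400 = 0.3650 ≈ 36.5%, i.e. 36.5 m.u.

36.5 m.u.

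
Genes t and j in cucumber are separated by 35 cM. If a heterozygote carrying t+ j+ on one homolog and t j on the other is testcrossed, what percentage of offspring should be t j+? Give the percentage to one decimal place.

A map distance of 35 cM corresponds to a recombination frequency of 0.350.
The F1 is t+ j+ / t j, so t j+ is a recombinant gamete class with expected frequency r/2 = 0.350/2 = 0.1750.
That is 0.1750 = 17.5% of the progeny.

17.5%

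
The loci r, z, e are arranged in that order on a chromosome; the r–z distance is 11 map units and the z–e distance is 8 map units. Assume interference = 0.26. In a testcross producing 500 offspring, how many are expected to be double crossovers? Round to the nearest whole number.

3

Map distances give recombination frequencies of 0.110 and 0.080 for the two intervals.
With interference 0.26 (so coincidence = 0.74), expected double-crossover frequency = 0.110 × 0.080 × 0.74 = 0.00651.
Expected number = 0.00651 × 500 = 3.26 ≈ 3.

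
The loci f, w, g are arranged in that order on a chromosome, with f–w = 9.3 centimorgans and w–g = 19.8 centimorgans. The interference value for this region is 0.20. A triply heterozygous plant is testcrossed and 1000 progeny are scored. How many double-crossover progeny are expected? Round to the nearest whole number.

15

Map distances give recombination frequencies of 0.093 and 0.198 for the two intervals.
With interference 0.20 (so coincidence = 0.80), expected double-crossover frequency = 0.093 × 0.198 × 0.80 = 0.01473.
Expected number = 0.01473 × 1000 = 14.73 ≈ 15.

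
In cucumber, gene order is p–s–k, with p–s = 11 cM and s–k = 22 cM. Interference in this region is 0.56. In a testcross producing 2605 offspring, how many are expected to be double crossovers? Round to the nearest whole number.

28

Map distances give recombination frequencies of 0.110 and 0.220 for the two intervals.
With interference 0.56 (so coincidence = 0.44), expected double-crossover frequency = 0.110 × 0.220 × 0.44 = 0.01065.
Expected number = 0.01065 × 2605 = 27.74 ≈ 28.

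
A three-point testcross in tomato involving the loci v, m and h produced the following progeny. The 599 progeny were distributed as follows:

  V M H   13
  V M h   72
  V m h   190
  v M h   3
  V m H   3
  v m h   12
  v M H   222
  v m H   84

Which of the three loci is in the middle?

h

The two most frequent reciprocal classes, v M H and V m h, are the parental types, so the F1 was v M H / V m h.
The two rarest classes, v M h and V m H, are the double crossovers. Comparing them with the parentals, only the h allele has switched, so h is the middle locus and the order is v – h – m.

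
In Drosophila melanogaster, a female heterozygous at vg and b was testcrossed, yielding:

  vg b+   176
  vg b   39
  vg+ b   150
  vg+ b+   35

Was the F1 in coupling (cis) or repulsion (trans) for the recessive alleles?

trans

The two most frequent classes are vg+ b (150) and vg b+ (176); these are the parental (non-recombinant) types.
So the F1 carried vg+ b on one chromosome and vg b+ on the other — the recessive alleles are on opposite chromosomes (trans / repulsion).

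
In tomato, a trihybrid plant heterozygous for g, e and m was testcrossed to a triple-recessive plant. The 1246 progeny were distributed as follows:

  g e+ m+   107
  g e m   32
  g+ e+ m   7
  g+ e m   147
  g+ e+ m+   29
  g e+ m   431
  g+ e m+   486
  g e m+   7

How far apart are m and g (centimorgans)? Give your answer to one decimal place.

21.5 centimorgans

The two most frequent reciprocal classes, g e+ m and g+ e m+, are the parental types, so the F1 was g e+ m / g+ e m+.
The two rarest classes, g+ e+ m and g e m+, are the double crossovers. Comparing them with the parentals, only the g allele has switched, so g is the middle locus and the order is m – g – e.
Crossovers in the m–g interval produce the single-crossover classes g e+ m+ and g+ e m (107 + 147 = 254) plus the double crossovers (14).
RF(m–g) = (254 + 14) / 1246 = 268/1246 = 0.2151 → 21.5 centimorgans.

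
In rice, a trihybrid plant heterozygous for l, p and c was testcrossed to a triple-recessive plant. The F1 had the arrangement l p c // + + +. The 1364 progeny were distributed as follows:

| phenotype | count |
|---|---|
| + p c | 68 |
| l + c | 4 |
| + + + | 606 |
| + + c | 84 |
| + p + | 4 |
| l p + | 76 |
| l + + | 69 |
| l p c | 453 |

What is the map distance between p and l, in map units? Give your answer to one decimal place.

The two rarest classes, l + c and + p +, are the double crossovers. Comparing them with the parentals, only the p allele has switched, so p is the middle locus and the order is l – p – c.
Crossovers in the l–p interval produce the single-crossover classes + p c and l + + (68 + 69 = 137) plus the double crossovers (8).
RF(l–p) = (137 + 8) / 1364 = 145/1364 = 0.1063 → 10.6 map units.

10.6 map units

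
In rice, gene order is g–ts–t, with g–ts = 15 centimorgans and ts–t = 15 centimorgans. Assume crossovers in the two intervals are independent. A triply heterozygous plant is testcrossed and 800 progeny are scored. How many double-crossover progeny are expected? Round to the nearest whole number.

18

Map distances give recombination frequencies of 0.150 and 0.150 for the two intervals.
With no interference, expected double-crossover frequency = 0.150 × 0.150 = 0.02250.
Expected number = 0.02250 × 800 = 18.00 ≈ 18.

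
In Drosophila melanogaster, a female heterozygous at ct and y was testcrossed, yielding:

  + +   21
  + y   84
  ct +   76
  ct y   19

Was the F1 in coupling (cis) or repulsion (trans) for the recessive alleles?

trans

The two most frequent classes are + y (84) and ct + (76); these are the parental (non-recombinant) types.
So the F1 carried + y on one chromosome and ct + on the other — the recessive alleles are on opposite chromosomes (trans / repulsion).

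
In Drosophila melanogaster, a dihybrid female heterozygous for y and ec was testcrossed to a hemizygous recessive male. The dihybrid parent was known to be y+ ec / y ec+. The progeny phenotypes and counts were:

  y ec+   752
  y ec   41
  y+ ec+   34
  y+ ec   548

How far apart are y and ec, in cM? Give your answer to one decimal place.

The recombinant classes are y+ ec+ and y ec: 34 + 41 = 75.
Recombination frequency = 75/1375 = 0.0545 ≈ 5.5%, i.e. 5.5 cM.

5.5 cM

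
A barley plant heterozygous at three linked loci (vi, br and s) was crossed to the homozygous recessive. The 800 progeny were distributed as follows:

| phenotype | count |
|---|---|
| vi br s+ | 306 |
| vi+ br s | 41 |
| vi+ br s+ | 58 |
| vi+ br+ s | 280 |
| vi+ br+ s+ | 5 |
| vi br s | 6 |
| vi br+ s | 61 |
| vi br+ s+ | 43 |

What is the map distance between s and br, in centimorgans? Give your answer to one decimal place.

The two most frequent reciprocal classes, vi+ br+ s and vi br s+, are the parental types, so the F1 was vi+ br+ s / vi br s+.
The two rarest classes, vi+ br+ s+ and vi br s, are the double crossovers. Comparing them with the parentals, only the s allele has switched, so s is the middle locus and the order is br – s – vi.
Crossovers in the br–s interval produce the single-crossover classes vi+ br s and vi br+ s+ (41 + 43 = 84) plus the double crossovers (11).
RF(br–s) = (84 + 11) / 800 = 95/800 = 0.1187 → 11.9 centimorgans.

11.9 centimorgans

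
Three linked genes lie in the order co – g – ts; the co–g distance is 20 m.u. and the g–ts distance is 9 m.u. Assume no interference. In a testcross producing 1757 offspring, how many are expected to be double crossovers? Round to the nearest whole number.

32

Map distances give recombination frequencies of 0.200 and 0.090 for the two intervals.
With no interference, expected double-crossover frequency = 0.200 × 0.090 = 0.01800.
Expected number = 0.01800 × 1757 = 31.63 ≈ 32.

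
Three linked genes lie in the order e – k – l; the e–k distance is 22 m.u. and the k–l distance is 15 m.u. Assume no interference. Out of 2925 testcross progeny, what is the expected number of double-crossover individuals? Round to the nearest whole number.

97

Map distances give recombination frequencies of 0.220 and 0.150 for the two intervals.
With no interference, expected double-crossover frequency = 0.220 × 0.150 = 0.03300.
Expected number = 0.03300 × 2925 = 96.53 ≈ 97.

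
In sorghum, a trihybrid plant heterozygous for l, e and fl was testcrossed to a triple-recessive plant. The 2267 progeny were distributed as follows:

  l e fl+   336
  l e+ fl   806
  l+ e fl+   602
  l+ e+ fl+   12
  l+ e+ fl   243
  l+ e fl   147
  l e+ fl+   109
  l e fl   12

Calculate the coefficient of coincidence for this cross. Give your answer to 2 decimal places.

The two most frequent reciprocal classes, l+ e fl+ and l e+ fl, are the parental types, so the F1 was l+ e fl+ / l e+ fl.
The two rarest classes, l+ e+ fl+ and l e fl, are the double crossovers. Comparing them with the parentals, only the e allele has switched, so e is the middle locus and the order is fl – e – l.
fl–e: (256 + 24)/2267 = 0.1235; e–l: (579 + 24)/2267 = 0.2660.
Expected DCO frequency = 0.1235 × 0.2660 ≈ 0.03285; observed = 24/2267 ≈ 0.01059.
Coefficient of coincidence = 0.01059/0.03285 ≈ 0.32.

0.32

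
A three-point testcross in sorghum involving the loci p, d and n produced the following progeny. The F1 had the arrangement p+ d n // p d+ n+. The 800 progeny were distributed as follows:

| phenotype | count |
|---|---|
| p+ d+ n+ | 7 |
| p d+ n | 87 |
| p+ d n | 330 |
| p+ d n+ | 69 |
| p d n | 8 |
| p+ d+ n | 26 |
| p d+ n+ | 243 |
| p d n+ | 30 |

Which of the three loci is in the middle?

p

The two rarest classes, p d n and p+ d+ n+, are the double crossovers. Comparing them with the parentals, only the p allele has switched, so p is the middle locus and the order is n – p – d.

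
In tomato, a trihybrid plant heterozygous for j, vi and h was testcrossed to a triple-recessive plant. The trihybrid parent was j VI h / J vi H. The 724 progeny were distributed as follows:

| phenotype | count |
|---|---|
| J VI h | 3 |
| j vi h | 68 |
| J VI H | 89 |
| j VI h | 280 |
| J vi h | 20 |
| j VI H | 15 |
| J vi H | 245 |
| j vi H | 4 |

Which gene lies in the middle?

The two rarest classes, J VI h and j vi H, are the double crossovers. Comparing them with the parentals, only the j allele has switched, so j is the middle locus and the order is h – j – vi.

j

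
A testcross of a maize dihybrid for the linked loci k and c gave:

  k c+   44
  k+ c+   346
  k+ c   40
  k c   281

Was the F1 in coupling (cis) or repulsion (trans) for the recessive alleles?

The two most frequent classes are k+ c+ (346) and k c (281); these are the parental (non-recombinant) types.
So the F1 carried k+ c+ on one chromosome and k c on the other — the recessive alleles are on the same chromosome (cis / coupling).

cis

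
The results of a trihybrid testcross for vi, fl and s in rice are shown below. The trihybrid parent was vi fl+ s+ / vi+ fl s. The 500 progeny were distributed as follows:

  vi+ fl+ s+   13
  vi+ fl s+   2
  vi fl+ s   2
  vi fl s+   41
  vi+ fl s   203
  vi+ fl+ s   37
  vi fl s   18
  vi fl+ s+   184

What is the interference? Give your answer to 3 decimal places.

The two rarest classes, vi fl+ s and vi+ fl s+, are the double crossovers. Comparing them with the parentals, only the s allele has switched, so s is the middle locus and the order is vi – s – fl.
vi–s: (31 + 4)/500 = 0.0700; s–fl: (78 + 4)/500 = 0.1640.
Expected DCO frequency = 0.0700 × 0.1640 ≈ 0.01148; observed = 4/500 ≈ 0.00800.
Coefficient of coincidence = 0.00800/0.01148 ≈ 0.697; interference = 1 − 0.697 = 0.303.

0.303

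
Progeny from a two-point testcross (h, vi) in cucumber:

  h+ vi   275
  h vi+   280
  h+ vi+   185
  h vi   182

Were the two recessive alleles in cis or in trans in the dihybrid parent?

The two most frequent classes are h+ vi (275) and h vi+ (280); these are the parental (non-recombinant) types.
So the F1 carried h+ vi on one chromosome and h vi+ on the other — the recessive alleles are on opposite chromosomes (trans / repulsion).

trans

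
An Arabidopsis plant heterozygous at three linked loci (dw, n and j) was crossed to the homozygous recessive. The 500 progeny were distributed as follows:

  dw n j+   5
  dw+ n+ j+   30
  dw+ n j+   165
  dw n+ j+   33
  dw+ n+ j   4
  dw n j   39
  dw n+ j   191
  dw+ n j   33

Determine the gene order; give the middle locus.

dw

The two most frequent reciprocal classes, dw+ n j+ and dw n+ j, are the parental types, so the F1 was dw+ n j+ / dw n+ j.
The two rarest classes, dw n j+ and dw+ n+ j, are the double crossovers. Comparing them with the parentals, only the dw allele has switched, so dw is the middle locus and the order is j – dw – n.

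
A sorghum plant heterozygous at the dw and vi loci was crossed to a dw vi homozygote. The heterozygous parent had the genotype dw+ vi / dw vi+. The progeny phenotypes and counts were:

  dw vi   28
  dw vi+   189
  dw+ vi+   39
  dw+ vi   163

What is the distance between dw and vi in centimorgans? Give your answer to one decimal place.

The recombinant classes are dw+ vi+ and dw vi: 39 + 28 = 67.
Recombination frequency = 67/419 = 0.1599 ≈ 16.0%, i.e. 16.0 centimorgans.

16.0 centimorgans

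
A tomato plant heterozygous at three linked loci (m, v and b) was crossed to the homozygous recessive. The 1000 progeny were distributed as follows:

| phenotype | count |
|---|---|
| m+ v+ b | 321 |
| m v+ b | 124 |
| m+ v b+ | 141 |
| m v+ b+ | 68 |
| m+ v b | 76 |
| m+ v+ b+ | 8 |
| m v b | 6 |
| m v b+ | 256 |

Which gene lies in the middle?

The two most frequent reciprocal classes, m+ v+ b and m v b+, are the parental types, so the F1 was m+ v+ b / m v b+.
The two rarest classes, m+ v+ b+ and m v b, are the double crossovers. Comparing them with the parentals, only the b allele has switched, so b is the middle locus and the order is m – b – v.

b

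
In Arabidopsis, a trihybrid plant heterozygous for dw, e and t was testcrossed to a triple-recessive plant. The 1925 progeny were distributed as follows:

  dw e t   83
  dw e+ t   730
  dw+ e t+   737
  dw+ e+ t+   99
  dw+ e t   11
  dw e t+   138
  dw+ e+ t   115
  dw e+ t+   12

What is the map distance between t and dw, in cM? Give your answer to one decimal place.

14.3 cM

The two most frequent reciprocal classes, dw e+ t and dw+ e t+, are the parental types, so the F1 was dw e+ t / dw+ e t+.
The two rarest classes, dw e+ t+ and dw+ e t, are the double crossovers. Comparing them with the parentals, only the t allele has switched, so t is the middle locus and the order is dw – t – e.
Crossovers in the dw–t interval produce the single-crossover classes dw+ e+ t and dw e t+ (115 + 138 = 253) plus the double crossovers (23).
RF(dw–t) = (253 + 23) / 1925 = 276/1925 = 0.1434 → 14.3 cM.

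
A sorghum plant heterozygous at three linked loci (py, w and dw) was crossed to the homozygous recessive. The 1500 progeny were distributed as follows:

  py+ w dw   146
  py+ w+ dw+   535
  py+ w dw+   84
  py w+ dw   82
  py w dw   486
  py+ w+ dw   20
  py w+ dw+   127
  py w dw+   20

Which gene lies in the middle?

The two most frequent reciprocal classes, py w dw and py+ w+ dw+, are the parental types, so the F1 was py w dw / py+ w+ dw+.
The two rarest classes, py w dw+ and py+ w+ dw, are the double crossovers. Comparing them with the parentals, only the dw allele has switched, so dw is the middle locus and the order is w – dw – py.

dw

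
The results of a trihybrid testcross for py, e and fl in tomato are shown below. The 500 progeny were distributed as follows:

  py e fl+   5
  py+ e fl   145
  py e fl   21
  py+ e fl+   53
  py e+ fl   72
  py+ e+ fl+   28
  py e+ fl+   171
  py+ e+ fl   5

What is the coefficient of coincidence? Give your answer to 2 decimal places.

The two most frequent reciprocal classes, py e+ fl+ and py+ e fl, are the parental types, so the F1 was py e+ fl+ / py+ e fl.
The two rarest classes, py e fl+ and py+ e+ fl, are the double crossovers. Comparing them with the parentals, only the e allele has switched, so e is the middle locus and the order is py – e – fl.
py–e: (49 + 10)/500 = 0.1180; e–fl: (125 + 10)/500 = 0.2700.
Expected DCO frequency = 0.1180 × 0.2700 ≈ 0.03186; observed = 10/500 ≈ 0.02000.
Coefficient of coincidence = 0.02000/0.03186 ≈ 0.63.

0.63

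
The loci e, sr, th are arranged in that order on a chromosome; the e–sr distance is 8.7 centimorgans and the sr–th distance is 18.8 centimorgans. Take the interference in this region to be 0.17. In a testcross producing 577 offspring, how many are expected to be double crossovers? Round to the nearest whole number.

Map distances give recombination frequencies of 0.087 and 0.188 for the two intervals.
With interference 0.17 (so coincidence = 0.83), expected double-crossover frequency = 0.087 × 0.188 × 0.83 = 0.01358.
Expected number = 0.01358 × 577 = 7.83 ≈ 8.

8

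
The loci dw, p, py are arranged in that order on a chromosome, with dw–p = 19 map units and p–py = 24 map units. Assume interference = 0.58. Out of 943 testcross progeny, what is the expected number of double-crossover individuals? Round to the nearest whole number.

18

Map distances give recombination frequencies of 0.190 and 0.240 for the two intervals.
With interference 0.58 (so coincidence = 0.42), expected double-crossover frequency = 0.190 × 0.240 × 0.42 = 0.01915.
Expected number = 0.01915 × 943 = 18.06 ≈ 18.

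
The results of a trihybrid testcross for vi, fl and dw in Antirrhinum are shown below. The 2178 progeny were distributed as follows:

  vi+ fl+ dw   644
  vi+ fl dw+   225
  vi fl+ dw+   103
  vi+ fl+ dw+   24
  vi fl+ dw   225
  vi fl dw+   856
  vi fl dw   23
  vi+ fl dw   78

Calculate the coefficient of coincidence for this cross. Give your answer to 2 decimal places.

The two most frequent reciprocal classes, vi fl dw+ and vi+ fl+ dw, are the parental types, so the F1 was vi fl dw+ / vi+ fl+ dw.
The two rarest classes, vi fl dw and vi+ fl+ dw+, are the double crossovers. Comparing them with the parentals, only the dw allele has switched, so dw is the middle locus and the order is fl – dw – vi.
fl–dw: (181 + 47)/2178 = 0.1047; dw–vi: (450 + 47)/2178 = 0.2282.
Expected DCO frequency = 0.1047 × 0.2282 ≈ 0.02389; observed = 47/2178 ≈ 0.02158.
Coefficient of coincidence = 0.02158/0.02389 ≈ 0.90.

0.90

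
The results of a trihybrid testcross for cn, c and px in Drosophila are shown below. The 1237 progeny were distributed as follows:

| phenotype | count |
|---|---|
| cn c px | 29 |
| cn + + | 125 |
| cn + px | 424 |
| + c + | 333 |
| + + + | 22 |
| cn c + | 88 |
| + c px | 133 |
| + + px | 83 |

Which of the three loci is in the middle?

c

The two most frequent reciprocal classes, cn + px and + c +, are the parental types, so the F1 was cn + px / + c +.
The two rarest classes, cn c px and + + +, are the double crossovers. Comparing them with the parentals, only the c allele has switched, so c is the middle locus and the order is cn – c – px.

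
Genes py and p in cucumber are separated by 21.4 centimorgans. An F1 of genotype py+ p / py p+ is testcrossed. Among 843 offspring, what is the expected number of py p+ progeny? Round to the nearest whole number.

331

A map distance of 21.4 centimorgans corresponds to a recombination frequency of 0.214.
The F1 is py+ p / py p+, so py p+ is a parental gamete class with expected frequency (1 − r)/2 = 0.786/2 = 0.3930.
Expected number = 0.3930 × 843 = 331.30 ≈ 331.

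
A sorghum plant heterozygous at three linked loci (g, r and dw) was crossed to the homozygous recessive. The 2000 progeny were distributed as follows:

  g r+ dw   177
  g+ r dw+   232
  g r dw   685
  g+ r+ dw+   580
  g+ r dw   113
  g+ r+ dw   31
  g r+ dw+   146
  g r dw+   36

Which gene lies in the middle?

dw

The two most frequent reciprocal classes, g+ r+ dw+ and g r dw, are the parental types, so the F1 was g+ r+ dw+ / g r dw.
The two rarest classes, g+ r+ dw and g r dw+, are the double crossovers. Comparing them with the parentals, only the dw allele has switched, so dw is the middle locus and the order is g – dw – r.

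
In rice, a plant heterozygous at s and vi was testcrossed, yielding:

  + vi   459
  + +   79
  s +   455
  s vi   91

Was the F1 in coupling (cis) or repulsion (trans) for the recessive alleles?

The two most frequent classes are + vi (459) and s + (455); these are the parental (non-recombinant) types.
So the F1 carried + vi on one chromosome and s + on the other — the recessive alleles are on opposite chromosomes (trans / repulsion).

trans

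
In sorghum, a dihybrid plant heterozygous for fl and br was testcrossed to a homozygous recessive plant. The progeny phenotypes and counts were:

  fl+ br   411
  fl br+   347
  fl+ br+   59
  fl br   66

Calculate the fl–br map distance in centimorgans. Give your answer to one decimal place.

The two most frequent classes, fl+ br (411) and fl br+ (347), are the parental types, so the F1 was fl+ br / fl br+.
The recombinant classes are fl+ br+ and fl br: 59 + 66 = 125.
Recombination frequency = 125/883 = 0.1416 ≈ 14.2%, i.e. 14.2 centimorgans.

14.2 centimorgans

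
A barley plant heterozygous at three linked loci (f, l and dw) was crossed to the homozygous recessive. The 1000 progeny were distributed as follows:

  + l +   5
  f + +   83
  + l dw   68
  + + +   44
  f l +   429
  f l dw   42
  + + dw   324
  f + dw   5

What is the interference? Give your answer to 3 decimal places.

The two most frequent reciprocal classes, + + dw and f l +, are the parental types, so the F1 was + + dw / f l +.
The two rarest classes, f + dw and + l +, are the double crossovers. Comparing them with the parentals, only the f allele has switched, so f is the middle locus and the order is dw – f – l.
dw–f: (86 + 10)/1000 = 0.0960; f–l: (151 + 10)/1000 = 0.1610.
Expected DCO frequency = 0.0960 × 0.1610 ≈ 0.01546; observed = 10/1000 ≈ 0.01000.
Coefficient of coincidence = 0.01000/0.01546 ≈ 0.647; interference = 1 − 0.647 = 0.353.

0.353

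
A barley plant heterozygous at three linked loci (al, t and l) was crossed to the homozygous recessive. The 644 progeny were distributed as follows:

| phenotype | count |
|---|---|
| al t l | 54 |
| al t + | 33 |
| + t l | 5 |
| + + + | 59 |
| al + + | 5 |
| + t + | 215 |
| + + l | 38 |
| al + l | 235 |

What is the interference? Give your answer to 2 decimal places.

0.35

The two most frequent reciprocal classes, + t + and al + l, are the parental types, so the F1 was + t + / al + l.
The two rarest classes, + t l and al + +, are the double crossovers. Comparing them with the parentals, only the l allele has switched, so l is the middle locus and the order is t – l – al.
t–l: (113 + 10)/644 = 0.1910; l–al: (71 + 10)/644 = 0.1258.
Expected DCO frequency = 0.1910 × 0.1258 ≈ 0.02403; observed = 10/644 ≈ 0.01553.
Coefficient of coincidence = 0.01553/0.02403 ≈ 0.65; interference = 1 − 0.65 = 0.35.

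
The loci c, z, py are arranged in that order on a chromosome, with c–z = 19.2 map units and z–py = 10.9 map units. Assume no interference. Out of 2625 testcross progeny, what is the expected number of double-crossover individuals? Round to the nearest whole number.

55

Map distances give recombination frequencies of 0.192 and 0.109 for the two intervals.
With no interference, expected double-crossover frequency = 0.192 × 0.109 = 0.02093.
Expected number = 0.02093 × 2625 = 54.94 ≈ 55.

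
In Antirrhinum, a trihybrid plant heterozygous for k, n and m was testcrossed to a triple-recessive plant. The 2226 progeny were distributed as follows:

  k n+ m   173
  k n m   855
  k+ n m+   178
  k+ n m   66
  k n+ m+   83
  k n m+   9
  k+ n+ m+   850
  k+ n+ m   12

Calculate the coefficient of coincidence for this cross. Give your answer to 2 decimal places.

The two most frequent reciprocal classes, k+ n+ m+ and k n m, are the parental types, so the F1 was k+ n+ m+ / k n m.
The two rarest classes, k+ n+ m and k n m+, are the double crossovers. Comparing them with the parentals, only the m allele has switched, so m is the middle locus and the order is n – m – k.
n–m: (351 + 21)/2226 = 0.1671; m–k: (149 + 21)/2226 = 0.0764.
Expected DCO frequency = 0.1671 × 0.0764 ≈ 0.01277; observed = 21/2226 ≈ 0.00943.
Coefficient of coincidence = 0.00943/0.01277 ≈ 0.74.

0.74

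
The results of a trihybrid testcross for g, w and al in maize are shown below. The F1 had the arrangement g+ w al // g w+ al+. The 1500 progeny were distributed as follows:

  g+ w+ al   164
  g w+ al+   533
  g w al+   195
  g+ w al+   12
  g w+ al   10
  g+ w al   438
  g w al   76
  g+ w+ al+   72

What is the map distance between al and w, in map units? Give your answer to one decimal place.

The two rarest classes, g+ w al+ and g w+ al, are the double crossovers. Comparing them with the parentals, only the al allele has switched, so al is the middle locus and the order is g – al – w.
Crossovers in the al–w interval produce the single-crossover classes g+ w+ al and g w al+ (164 + 195 = 359) plus the double crossovers (22).
RF(al–w) = (359 + 22) / 1500 = 381/1500 = 0.2540 → 25.4 map units.

25.4 map units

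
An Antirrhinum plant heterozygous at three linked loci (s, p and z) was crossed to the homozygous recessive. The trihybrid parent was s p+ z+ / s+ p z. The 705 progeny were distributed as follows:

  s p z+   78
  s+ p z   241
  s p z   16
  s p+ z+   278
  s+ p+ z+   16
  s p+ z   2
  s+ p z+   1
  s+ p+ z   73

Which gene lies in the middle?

z

The two rarest classes, s p+ z and s+ p z+, are the double crossovers. Comparing them with the parentals, only the z allele has switched, so z is the middle locus and the order is s – z – p.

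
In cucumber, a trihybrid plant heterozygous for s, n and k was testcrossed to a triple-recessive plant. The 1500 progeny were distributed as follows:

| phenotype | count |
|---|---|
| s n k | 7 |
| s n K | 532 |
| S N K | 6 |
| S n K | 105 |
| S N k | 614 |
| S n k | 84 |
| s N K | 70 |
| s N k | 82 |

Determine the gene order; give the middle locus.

The two most frequent reciprocal classes, S N k and s n K, are the parental types, so the F1 was S N k / s n K.
The two rarest classes, S N K and s n k, are the double crossovers. Comparing them with the parentals, only the k allele has switched, so k is the middle locus and the order is s – k – n.

k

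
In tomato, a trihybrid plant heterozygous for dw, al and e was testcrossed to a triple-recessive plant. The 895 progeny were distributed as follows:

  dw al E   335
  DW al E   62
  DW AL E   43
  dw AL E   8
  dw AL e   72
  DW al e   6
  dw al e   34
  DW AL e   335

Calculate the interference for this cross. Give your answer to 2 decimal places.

0.07

The two most frequent reciprocal classes, DW AL e and dw al E, are the parental types, so the F1 was DW AL e / dw al E.
The two rarest classes, DW al e and dw AL E, are the double crossovers. Comparing them with the parentals, only the al allele has switched, so al is the middle locus and the order is dw – al – e.
dw–al: (134 + 14)/895 = 0.1654; al–e: (77 + 14)/895 = 0.1017.
Expected DCO frequency = 0.1654 × 0.1017 ≈ 0.01682; observed = 14/895 ≈ 0.01564.
Coefficient of coincidence = 0.01564/0.01682 ≈ 0.93; interference = 1 − 0.93 = 0.07.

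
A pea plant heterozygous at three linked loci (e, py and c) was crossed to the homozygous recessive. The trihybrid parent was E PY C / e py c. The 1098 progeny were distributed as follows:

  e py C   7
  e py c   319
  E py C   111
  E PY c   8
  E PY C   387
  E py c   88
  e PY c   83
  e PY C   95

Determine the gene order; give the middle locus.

c

The two rarest classes, E PY c and e py C, are the double crossovers. Comparing them with the parentals, only the c allele has switched, so c is the middle locus and the order is e – c – py.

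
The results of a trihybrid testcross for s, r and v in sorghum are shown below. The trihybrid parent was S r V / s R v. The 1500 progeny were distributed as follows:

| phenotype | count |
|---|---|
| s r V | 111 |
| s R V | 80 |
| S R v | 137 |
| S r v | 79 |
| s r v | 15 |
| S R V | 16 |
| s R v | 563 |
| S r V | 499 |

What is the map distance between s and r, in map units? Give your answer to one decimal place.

18.6 map units

The two rarest classes, S R V and s r v, are the double crossovers. Comparing them with the parentals, only the r allele has switched, so r is the middle locus and the order is v – r – s.
Crossovers in the r–s interval produce the single-crossover classes s r V and S R v (111 + 137 = 248) plus the double crossovers (31).
RF(r–s) = (248 + 31) / 1500 = 279/1500 = 0.1860 → 18.6 map units.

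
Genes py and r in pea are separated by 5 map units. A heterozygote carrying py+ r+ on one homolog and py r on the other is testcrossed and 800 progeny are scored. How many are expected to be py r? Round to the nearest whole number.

380

A map distance of 5 map units corresponds to a recombination frequency of 0.050.
The F1 is py+ r+ / py r, so py r is a parental gamete class with expected frequency (1 − r)/2 = 0.950/2 = 0.4750.
Expected number = 0.4750 × 800 = 380.00 ≈ 380.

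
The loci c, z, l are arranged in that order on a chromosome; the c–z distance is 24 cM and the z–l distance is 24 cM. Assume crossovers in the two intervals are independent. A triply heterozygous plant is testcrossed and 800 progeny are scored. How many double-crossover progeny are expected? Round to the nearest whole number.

Map distances give recombination frequencies of 0.240 and 0.240 for the two intervals.
With no interference, expected double-crossover frequency = 0.240 × 0.240 = 0.05760.
Expected number = 0.05760 × 800 = 46.08 ≈ 46.

46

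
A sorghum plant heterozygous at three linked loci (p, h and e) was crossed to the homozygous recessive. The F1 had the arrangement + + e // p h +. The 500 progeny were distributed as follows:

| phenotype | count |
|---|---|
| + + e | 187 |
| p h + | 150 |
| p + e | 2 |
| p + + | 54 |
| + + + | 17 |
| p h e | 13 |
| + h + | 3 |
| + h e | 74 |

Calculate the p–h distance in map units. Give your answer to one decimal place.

26.6 map units

The two rarest classes, p + e and + h +, are the double crossovers. Comparing them with the parentals, only the p allele has switched, so p is the middle locus and the order is e – p – h.
Crossovers in the p–h interval produce the single-crossover classes + h e and p + + (74 + 54 = 128) plus the double crossovers (5).
RF(p–h) = (128 + 5) / 500 = 133/500 = 0.2660 → 26.6 map units.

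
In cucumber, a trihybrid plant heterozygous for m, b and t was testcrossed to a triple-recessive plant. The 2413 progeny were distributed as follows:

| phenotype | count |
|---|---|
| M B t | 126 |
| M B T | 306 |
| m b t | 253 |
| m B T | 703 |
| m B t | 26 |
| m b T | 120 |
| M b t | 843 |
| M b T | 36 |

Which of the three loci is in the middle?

t

The two most frequent reciprocal classes, M b t and m B T, are the parental types, so the F1 was M b t / m B T.
The two rarest classes, M b T and m B t, are the double crossovers. Comparing them with the parentals, only the t allele has switched, so t is the middle locus and the order is b – t – m.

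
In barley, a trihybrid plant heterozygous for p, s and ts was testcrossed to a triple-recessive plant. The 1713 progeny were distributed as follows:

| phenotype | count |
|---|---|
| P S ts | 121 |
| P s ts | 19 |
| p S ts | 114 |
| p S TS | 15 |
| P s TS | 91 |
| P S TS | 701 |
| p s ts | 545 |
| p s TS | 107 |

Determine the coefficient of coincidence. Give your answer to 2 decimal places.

0.93

The two most frequent reciprocal classes, P S TS and p s ts, are the parental types, so the F1 was P S TS / p s ts.
The two rarest classes, p S TS and P s ts, are the double crossovers. Comparing them with the parentals, only the p allele has switched, so p is the middle locus and the order is ts – p – s.
ts–p: (228 + 34)/1713 = 0.1529; p–s: (205 + 34)/1713 = 0.1395.
Expected DCO frequency = 0.1529 × 0.1395 ≈ 0.02133; observed = 34/1713 ≈ 0.01985.
Coefficient of coincidence = 0.01985/0.02133 ≈ 0.93.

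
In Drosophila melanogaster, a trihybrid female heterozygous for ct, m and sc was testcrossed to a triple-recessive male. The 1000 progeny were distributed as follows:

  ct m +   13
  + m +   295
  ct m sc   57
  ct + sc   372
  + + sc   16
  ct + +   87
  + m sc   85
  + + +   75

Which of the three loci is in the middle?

The two most frequent reciprocal classes, + m + and ct + sc, are the parental types, so the F1 was + m + / ct + sc.
The two rarest classes, ct m + and + + sc, are the double crossovers. Comparing them with the parentals, only the ct allele has switched, so ct is the middle locus and the order is sc – ct – m.

ct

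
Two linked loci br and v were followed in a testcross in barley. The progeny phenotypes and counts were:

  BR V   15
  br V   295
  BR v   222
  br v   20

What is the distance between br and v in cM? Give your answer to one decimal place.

The two most frequent classes, BR v (222) and br V (295), are the parental types, so the F1 was BR v / br V.
The recombinant classes are BR V and br v: 15 + 20 = 35.
Recombination frequency = 35/552 = 0.0634 ≈ 6.3%, i.e. 6.3 cM.

6.3 cM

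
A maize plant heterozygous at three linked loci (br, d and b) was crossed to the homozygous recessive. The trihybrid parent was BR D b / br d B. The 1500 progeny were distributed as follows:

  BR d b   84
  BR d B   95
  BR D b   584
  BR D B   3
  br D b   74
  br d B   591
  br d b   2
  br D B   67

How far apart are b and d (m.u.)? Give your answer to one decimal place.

The two rarest classes, BR D B and br d b, are the double crossovers. Comparing them with the parentals, only the b allele has switched, so b is the middle locus and the order is d – b – br.
Crossovers in the d–b interval produce the single-crossover classes BR d b and br D B (84 + 67 = 151) plus the double crossovers (5).
RF(d–b) = (151 + 5) / 1500 = 156/1500 = 0.1040 → 10.4 m.u.

10.4 m.u.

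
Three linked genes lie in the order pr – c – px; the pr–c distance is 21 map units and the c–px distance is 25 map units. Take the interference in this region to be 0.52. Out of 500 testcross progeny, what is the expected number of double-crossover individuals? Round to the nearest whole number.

Map distances give recombination frequencies of 0.210 and 0.250 for the two intervals.
With interference 0.52 (so coincidence = 0.48), expected double-crossover frequency = 0.210 × 0.250 × 0.48 = 0.02520.
Expected number = 0.02520 × 500 = 12.60 ≈ 13.

13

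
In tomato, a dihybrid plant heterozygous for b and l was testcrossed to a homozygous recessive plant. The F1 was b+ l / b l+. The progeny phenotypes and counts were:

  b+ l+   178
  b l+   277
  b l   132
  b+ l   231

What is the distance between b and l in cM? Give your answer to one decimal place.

37.9 cM

The recombinant classes are b+ l+ and b l: 178 + 132 = 310.
Recombination frequency = 310/818 = 0.3790 ≈ 37.9%, i.e. 37.9 cM.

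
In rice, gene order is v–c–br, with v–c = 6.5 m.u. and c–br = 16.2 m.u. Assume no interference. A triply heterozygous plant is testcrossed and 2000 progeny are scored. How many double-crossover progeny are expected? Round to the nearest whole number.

Map distances give recombination frequencies of 0.065 and 0.162 for the two intervals.
With no interference, expected double-crossover frequency = 0.065 × 0.162 = 0.01053.
Expected number = 0.01053 × 2000 = 21.06 ≈ 21.

21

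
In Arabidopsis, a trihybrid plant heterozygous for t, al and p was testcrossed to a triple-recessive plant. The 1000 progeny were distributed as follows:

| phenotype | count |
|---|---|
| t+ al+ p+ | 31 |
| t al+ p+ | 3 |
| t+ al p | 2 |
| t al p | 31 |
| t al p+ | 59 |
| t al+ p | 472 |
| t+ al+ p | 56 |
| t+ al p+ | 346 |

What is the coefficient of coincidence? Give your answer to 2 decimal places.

The two most frequent reciprocal classes, t+ al p+ and t al+ p, are the parental types, so the F1 was t+ al p+ / t al+ p.
The two rarest classes, t+ al p and t al+ p+, are the double crossovers. Comparing them with the parentals, only the p allele has switched, so p is the middle locus and the order is t – p – al.
t–p: (115 + 5)/1000 = 0.1200; p–al: (62 + 5)/1000 = 0.0670.
Expected DCO frequency = 0.1200 × 0.0670 ≈ 0.00804; observed = 5/1000 ≈ 0.00500.
Coefficient of coincidence = 0.00500/0.00804 ≈ 0.62.

0.62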